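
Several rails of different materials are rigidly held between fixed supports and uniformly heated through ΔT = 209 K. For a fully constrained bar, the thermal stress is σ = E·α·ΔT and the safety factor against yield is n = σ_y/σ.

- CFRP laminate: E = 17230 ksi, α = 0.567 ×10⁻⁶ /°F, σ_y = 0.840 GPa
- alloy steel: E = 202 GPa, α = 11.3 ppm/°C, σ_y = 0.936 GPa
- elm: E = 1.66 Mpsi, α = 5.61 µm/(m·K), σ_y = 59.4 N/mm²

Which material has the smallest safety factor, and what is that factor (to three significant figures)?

alloy steel, n = 1.96

In consistent units (E in GPa, α in ×10⁻⁶/K, σ_y in MPa):
  CFRP laminate: E = 118.8, α = 1.02, σ_y = 840.0 → σ = 25.3 MPa, n = 33.1
  alloy steel: E = 202.0, α = 11.3, σ_y = 936.0 → σ = 477 MPa, n = 1.96
  elm: E = 11.45, α = 5.61, σ_y = 59.40 → σ = 13.4 MPa, n = 4.43
The minimum is alloy steel at n = 1.96.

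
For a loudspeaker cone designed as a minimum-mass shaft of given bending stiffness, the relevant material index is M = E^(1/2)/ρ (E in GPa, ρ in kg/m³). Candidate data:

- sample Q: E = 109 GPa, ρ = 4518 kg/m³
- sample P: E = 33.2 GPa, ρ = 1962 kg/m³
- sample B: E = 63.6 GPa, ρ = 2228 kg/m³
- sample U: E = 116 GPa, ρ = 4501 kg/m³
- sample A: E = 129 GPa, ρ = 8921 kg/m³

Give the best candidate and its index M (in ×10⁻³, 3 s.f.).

sample B, M = 3.58×10⁻³

Per-candidate index values:
  sample B: M = 3.58×10⁻³
  sample P: M = 2.94×10⁻³
  sample U: M = 2.39×10⁻³
  sample Q: M = 2.31×10⁻³
  sample A: M = 1.27×10⁻³
Sample B ranks first.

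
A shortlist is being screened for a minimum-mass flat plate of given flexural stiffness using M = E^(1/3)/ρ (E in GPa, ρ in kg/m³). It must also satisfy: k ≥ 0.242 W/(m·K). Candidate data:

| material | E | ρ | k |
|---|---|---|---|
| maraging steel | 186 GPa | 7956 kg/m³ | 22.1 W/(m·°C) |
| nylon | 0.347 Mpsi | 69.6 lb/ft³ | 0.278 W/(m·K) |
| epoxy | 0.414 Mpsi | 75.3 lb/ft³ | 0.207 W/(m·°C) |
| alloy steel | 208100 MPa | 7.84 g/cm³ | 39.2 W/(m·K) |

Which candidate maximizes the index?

Screen on constraints: k ≥ 0.242 W/(m·K). Survivors: maraging steel, nylon, alloy steel.
Convert each candidate to consistent units, then evaluate M:
  maraging steel: E = 186.0 GPa, ρ = 7956 kg/m³
  nylon: E = 2.392 GPa, ρ = 1115 kg/m³
  alloy steel: E = 208.1 GPa, ρ = 7840 kg/m³
  nylon: M = 1.20×10⁻³
  alloy steel: M = 0.756×10⁻³
  maraging steel: M = 0.717×10⁻³
The maximum is for nylon.

nylon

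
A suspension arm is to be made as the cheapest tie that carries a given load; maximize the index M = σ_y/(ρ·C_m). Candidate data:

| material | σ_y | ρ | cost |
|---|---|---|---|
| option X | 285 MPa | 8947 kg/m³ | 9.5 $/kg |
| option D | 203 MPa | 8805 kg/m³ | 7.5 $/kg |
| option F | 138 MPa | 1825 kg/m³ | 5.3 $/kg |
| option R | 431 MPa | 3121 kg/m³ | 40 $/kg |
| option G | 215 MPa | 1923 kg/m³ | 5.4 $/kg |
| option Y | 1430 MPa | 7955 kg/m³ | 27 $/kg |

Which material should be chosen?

Per-candidate index values:
  option G: M = 20.7 kN·m per $
  option F: M = 14.3 kN·m per $
  option Y: M = 6.66 kN·m per $
  option R: M = 3.45 kN·m per $
  option X: M = 3.35 kN·m per $
  option D: M = 3.07 kN·m per $
Highest index: option G.

option G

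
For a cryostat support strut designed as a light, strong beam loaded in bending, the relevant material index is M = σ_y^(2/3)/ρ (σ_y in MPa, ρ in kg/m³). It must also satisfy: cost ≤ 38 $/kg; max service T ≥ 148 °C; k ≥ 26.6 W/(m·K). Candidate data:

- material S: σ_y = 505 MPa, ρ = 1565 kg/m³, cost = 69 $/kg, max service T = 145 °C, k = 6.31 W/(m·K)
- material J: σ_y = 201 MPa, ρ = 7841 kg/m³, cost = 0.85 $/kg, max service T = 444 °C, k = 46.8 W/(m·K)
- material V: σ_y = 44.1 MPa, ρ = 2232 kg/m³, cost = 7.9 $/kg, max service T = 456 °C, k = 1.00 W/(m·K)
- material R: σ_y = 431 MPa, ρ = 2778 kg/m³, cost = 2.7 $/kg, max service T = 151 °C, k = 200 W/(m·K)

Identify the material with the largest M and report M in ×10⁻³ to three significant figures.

material R, M = 20.5×10⁻³

Screen on constraints: cost ≤ 38 $/kg; max service T ≥ 148 °C; k ≥ 26.6 W/(m·K). Survivors: material J, material R.
Evaluate M for each candidate:
  material R: M = 20.5×10⁻³
  material J: M = 4.38×10⁻³
Material R ranks first.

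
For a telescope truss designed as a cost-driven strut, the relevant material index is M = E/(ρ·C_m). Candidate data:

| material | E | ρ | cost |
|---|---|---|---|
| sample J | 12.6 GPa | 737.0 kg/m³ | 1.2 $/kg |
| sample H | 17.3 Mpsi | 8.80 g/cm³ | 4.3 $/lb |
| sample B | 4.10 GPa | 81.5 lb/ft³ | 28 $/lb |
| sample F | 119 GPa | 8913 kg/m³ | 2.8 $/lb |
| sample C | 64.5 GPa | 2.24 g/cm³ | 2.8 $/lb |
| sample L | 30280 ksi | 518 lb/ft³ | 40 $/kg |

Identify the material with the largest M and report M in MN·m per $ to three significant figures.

sample J, M = 14.2 MN·m per $

In SI units:
  sample J: E = 12.60 GPa, ρ = 737.0 kg/m³, cost = 1.200 $/kg
  sample H: E = 119.3 GPa, ρ = 8800 kg/m³, cost = 9.480 $/kg
  sample B: E = 4.100 GPa, ρ = 1306 kg/m³, cost = 61.73 $/kg
  sample F: E = 119.0 GPa, ρ = 8913 kg/m³, cost = 6.173 $/kg
  sample C: E = 64.50 GPa, ρ = 2240 kg/m³, cost = 6.173 $/kg
  sample L: E = 208.8 GPa, ρ = 8298 kg/m³, cost = 40.00 $/kg
  sample J: M = 14.2 MN·m per $
  sample C: M = 4.66 MN·m per $
  sample F: M = 2.16 MN·m per $
  sample H: M = 1.43 MN·m per $
  sample L: M = 0.629 MN·m per $
  sample B: M = 0.0509 MN·m per $
Sample J has the largest M.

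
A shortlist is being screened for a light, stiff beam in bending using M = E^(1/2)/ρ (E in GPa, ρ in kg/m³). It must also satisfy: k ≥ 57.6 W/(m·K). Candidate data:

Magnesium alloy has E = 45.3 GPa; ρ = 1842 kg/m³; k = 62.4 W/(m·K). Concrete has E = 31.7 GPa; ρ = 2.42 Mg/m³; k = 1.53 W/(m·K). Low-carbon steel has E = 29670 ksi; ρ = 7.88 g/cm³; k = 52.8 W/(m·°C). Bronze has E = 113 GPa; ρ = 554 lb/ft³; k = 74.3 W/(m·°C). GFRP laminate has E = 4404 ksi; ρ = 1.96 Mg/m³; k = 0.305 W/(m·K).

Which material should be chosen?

magnesium alloy

Screen on constraints: k ≥ 57.6 W/(m·K). Survivors: magnesium alloy, bronze.
Normalizing units and computing the index:
  magnesium alloy: E = 45.30 GPa, ρ = 1842 kg/m³
  bronze: E = 113.0 GPa, ρ = 8874 kg/m³
  magnesium alloy: M = 3.65×10⁻³
  bronze: M = 1.20×10⁻³
The maximum is for magnesium alloy.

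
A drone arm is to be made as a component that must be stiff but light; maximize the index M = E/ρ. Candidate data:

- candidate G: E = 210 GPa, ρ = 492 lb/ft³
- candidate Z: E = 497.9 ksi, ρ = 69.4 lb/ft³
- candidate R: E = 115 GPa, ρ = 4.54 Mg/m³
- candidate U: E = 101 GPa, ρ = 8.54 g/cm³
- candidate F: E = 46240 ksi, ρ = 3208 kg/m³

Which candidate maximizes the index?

Putting every candidate on a common basis:
  candidate G: E = 210.0 GPa, ρ = 7881 kg/m³
  candidate Z: E = 3.433 GPa, ρ = 1112 kg/m³
  candidate R: E = 115.0 GPa, ρ = 4540 kg/m³
  candidate U: E = 101.0 GPa, ρ = 8540 kg/m³
  candidate F: E = 318.8 GPa, ρ = 3208 kg/m³
  candidate F: M = 99.4 MN·m/kg
  candidate G: M = 26.6 MN·m/kg
  candidate R: M = 25.3 MN·m/kg
  candidate U: M = 11.8 MN·m/kg
  candidate Z: M = 3.09 MN·m/kg
The maximum is for candidate F.

candidate F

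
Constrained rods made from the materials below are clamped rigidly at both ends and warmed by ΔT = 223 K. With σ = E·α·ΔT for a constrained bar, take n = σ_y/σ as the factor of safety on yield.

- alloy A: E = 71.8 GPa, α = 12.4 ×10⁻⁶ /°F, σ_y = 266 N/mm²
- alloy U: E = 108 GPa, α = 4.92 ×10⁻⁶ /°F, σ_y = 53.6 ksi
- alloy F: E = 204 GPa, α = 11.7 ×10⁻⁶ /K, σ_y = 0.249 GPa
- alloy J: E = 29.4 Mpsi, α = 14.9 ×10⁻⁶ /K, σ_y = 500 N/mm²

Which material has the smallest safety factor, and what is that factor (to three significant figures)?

With everything in SI (GPa, ×10⁻⁶/K, MPa):
  alloy A: E = 71.80, α = 22.3, σ_y = 266.0 → σ = 357 MPa, n = 0.744
  alloy U: E = 108.0, α = 8.86, σ_y = 369.6 → σ = 213 MPa, n = 1.73
  alloy F: E = 204.0, α = 11.7, σ_y = 249.0 → σ = 532 MPa, n = 0.468
  alloy J: E = 202.7, α = 14.9, σ_y = 500.0 → σ = 674 MPa, n = 0.742
Alloy F has the lowest safety factor, n = 0.468.

alloy F, n = 0.468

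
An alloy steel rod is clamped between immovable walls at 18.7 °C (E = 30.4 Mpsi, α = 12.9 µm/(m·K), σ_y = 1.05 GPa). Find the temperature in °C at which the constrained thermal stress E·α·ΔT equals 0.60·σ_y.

252 °C

E = 30.4 Mpsi = 209.6 GPa.
σ_y = 1.05 GPa = 1050 MPa.
E·α·ΔT = 630.0 MPa ⇒ ΔT = 630.0 / (209.6×10³ × 12.9×10⁻⁶) = 233.0 K.
T = 18.7 + 233.0 = 251.7 °C.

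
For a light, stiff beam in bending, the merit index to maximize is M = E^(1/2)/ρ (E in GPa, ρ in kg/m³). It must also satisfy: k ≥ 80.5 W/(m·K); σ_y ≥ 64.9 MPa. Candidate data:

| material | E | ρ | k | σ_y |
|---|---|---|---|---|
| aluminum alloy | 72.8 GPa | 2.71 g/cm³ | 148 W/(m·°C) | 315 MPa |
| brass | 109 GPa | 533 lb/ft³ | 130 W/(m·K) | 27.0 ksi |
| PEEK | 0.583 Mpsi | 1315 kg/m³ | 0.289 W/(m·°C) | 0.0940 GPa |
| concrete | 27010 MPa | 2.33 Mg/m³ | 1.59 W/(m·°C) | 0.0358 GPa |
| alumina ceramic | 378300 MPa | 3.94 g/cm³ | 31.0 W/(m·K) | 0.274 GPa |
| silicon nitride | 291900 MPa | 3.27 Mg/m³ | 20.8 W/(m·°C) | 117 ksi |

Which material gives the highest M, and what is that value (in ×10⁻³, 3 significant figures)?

Screen on constraints: k ≥ 80.5 W/(m·K); σ_y ≥ 64.9 MPa. Survivors: aluminum alloy, brass.
Putting every candidate on a common basis:
  aluminum alloy: E = 72.80 GPa, ρ = 2710 kg/m³
  brass: E = 109.0 GPa, ρ = 8538 kg/m³
  aluminum alloy: M = 3.15×10⁻³
  brass: M = 1.22×10⁻³
The maximum is for aluminum alloy.

aluminum alloy, M = 3.15×10⁻³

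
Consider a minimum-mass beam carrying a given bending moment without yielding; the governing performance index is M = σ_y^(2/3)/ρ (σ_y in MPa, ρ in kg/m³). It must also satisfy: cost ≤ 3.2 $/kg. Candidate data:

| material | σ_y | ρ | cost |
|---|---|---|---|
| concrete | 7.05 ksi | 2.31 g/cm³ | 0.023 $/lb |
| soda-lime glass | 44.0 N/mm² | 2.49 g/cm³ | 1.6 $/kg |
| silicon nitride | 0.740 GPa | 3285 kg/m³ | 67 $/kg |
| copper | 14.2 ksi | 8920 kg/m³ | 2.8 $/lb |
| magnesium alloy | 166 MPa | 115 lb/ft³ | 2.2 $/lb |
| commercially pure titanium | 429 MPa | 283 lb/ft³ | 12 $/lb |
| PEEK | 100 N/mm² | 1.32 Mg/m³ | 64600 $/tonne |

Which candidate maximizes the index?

concrete

Screen on constraints: cost ≤ 3.2 $/kg. Survivors: concrete, soda-lime glass.
Convert each candidate to consistent units, then evaluate M:
  concrete: σ_y = 48.61 MPa, ρ = 2310 kg/m³
  soda-lime glass: σ_y = 44.00 MPa, ρ = 2490 kg/m³
  concrete: M = 5.77×10⁻³
  soda-lime glass: M = 5.01×10⁻³
Concrete has the largest M.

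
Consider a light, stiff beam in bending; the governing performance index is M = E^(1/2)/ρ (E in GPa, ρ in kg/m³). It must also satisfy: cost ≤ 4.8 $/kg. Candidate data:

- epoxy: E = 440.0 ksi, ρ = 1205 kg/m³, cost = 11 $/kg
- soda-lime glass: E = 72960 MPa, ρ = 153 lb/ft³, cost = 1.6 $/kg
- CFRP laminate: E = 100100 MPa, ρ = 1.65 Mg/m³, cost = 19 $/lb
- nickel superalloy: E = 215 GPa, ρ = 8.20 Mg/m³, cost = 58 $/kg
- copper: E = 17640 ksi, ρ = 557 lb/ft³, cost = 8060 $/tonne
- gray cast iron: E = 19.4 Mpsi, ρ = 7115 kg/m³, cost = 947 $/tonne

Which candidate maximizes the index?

Screen on constraints: cost ≤ 4.8 $/kg. Survivors: soda-lime glass, gray cast iron.
After converting to SI:
  soda-lime glass: E = 72.96 GPa, ρ = 2451 kg/m³
  gray cast iron: E = 133.8 GPa, ρ = 7115 kg/m³
  soda-lime glass: M = 3.49×10⁻³
  gray cast iron: M = 1.63×10⁻³
Soda-lime glass has the largest M.

soda-lime glass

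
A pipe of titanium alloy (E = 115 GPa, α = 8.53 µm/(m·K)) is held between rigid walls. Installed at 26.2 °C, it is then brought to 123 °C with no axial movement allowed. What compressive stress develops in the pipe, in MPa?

95.0 MPa

ΔT = 96.80 K. Constrained thermal stress σ = E·α·ΔT = 115.0×10³ MPa × 8.53×10⁻⁶ × 96.80 = 95.0 MPa (compressive).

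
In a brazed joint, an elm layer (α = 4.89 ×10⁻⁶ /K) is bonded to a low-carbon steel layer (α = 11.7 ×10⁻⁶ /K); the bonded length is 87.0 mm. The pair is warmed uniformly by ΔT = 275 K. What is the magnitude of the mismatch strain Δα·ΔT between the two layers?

Δα = |4.89 − 11.7|×10⁻⁶/K = 6.81×10⁻⁶/K.
Mismatch strain = Δα·ΔT = 6.81×10⁻⁶ × 275.0 = 1.87×10⁻³.

1.87×10⁻³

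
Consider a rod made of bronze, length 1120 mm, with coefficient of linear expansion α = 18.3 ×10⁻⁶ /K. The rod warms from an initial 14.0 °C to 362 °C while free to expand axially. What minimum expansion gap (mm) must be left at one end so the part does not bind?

7.13 mm

ΔT = 362 − 14.0 = 348.0 K.
ΔL = α·L₀·ΔT = 18.3×10⁻⁶ × 1120 mm × 348.0 K = 7.13 mm.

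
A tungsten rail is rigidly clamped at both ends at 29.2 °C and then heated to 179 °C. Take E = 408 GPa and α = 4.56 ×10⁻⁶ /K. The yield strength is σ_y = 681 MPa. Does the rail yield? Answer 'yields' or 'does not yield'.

does not yield

ΔT = 149.8 K. Constrained thermal stress σ = E·α·ΔT = 408.0×10³ MPa × 4.56×10⁻⁶ × 149.8 = 279 MPa (compressive).
Compare to σ_y = 681 MPa: σ < σ_y, so it does not yield.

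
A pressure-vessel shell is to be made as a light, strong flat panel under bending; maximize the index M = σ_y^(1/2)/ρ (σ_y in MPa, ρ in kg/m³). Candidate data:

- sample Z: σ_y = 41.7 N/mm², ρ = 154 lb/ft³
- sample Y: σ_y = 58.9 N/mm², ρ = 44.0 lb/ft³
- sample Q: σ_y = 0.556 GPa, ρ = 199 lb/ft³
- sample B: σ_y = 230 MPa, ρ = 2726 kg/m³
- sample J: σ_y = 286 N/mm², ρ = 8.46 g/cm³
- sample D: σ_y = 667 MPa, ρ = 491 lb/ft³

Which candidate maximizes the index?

sample Y

Putting every candidate on a common basis:
  sample Z: σ_y = 41.70 MPa, ρ = 2467 kg/m³
  sample Y: σ_y = 58.90 MPa, ρ = 704.8 kg/m³
  sample Q: σ_y = 556.0 MPa, ρ = 3188 kg/m³
  sample B: σ_y = 230.0 MPa, ρ = 2726 kg/m³
  sample J: σ_y = 286.0 MPa, ρ = 8460 kg/m³
  sample D: σ_y = 667.0 MPa, ρ = 7865 kg/m³
  sample Y: M = 10.9×10⁻³
  sample Q: M = 7.40×10⁻³
  sample B: M = 5.56×10⁻³
  sample D: M = 3.28×10⁻³
  sample Z: M = 2.62×10⁻³
  sample J: M = 2.00×10⁻³
Sample Y has the largest M.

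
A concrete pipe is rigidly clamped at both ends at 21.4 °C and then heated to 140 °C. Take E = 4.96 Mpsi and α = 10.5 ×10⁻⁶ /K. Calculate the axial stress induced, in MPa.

E = 4.96 Mpsi = 34.20 GPa.
ΔT = 118.6 K. Constrained thermal stress σ = E·α·ΔT = 34.20×10³ MPa × 10.5×10⁻⁶ × 118.6 = 42.6 MPa (compressive).

42.6 MPa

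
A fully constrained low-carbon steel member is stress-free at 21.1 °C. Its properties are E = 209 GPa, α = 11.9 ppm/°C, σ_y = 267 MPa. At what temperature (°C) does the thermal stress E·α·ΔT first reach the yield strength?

E·α·ΔT = 267.0 MPa ⇒ ΔT = 267.0 / (209.0×10³ × 11.9×10⁻⁶) = 107.4 K.
T = 21.1 + 107.4 = 128.5 °C.

128 °C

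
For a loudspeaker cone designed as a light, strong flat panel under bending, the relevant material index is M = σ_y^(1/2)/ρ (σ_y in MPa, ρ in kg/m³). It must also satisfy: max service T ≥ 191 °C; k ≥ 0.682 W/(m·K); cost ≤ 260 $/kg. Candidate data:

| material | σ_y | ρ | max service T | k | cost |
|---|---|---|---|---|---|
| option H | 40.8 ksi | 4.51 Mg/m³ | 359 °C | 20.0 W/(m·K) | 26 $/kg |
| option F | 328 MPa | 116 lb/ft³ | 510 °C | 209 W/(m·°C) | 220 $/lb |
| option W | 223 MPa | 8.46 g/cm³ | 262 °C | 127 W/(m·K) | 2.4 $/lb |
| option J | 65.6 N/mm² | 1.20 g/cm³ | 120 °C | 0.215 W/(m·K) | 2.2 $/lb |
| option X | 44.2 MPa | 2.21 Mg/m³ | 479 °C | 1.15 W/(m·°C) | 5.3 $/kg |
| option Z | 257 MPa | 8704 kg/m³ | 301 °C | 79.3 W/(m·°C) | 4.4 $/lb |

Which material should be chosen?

Screen on constraints: max service T ≥ 191 °C; k ≥ 0.682 W/(m·K); cost ≤ 260 $/kg. Survivors: option H, option W, option X, option Z.
After converting to SI:
  option H: σ_y = 281.3 MPa, ρ = 4510 kg/m³
  option W: σ_y = 223.0 MPa, ρ = 8460 kg/m³
  option X: σ_y = 44.20 MPa, ρ = 2210 kg/m³
  option Z: σ_y = 257.0 MPa, ρ = 8704 kg/m³
  option H: M = 3.72×10⁻³
  option X: M = 3.01×10⁻³
  option Z: M = 1.84×10⁻³
  option W: M = 1.77×10⁻³
Option H has the largest M.

option H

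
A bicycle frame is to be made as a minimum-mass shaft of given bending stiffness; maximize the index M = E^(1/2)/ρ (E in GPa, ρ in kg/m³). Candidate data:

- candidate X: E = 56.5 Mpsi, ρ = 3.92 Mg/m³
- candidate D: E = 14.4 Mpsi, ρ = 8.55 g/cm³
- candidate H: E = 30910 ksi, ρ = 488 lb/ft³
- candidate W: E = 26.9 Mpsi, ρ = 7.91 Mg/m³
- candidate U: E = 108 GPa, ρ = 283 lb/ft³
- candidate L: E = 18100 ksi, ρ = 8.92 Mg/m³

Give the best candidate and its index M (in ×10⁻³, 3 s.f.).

candidate X, M = 5.03×10⁻³

Normalizing units and computing the index:
  candidate X: E = 389.6 GPa, ρ = 3920 kg/m³
  candidate D: E = 99.28 GPa, ρ = 8550 kg/m³
  candidate H: E = 213.1 GPa, ρ = 7817 kg/m³
  candidate W: E = 185.5 GPa, ρ = 7910 kg/m³
  candidate U: E = 108.0 GPa, ρ = 4533 kg/m³
  candidate L: E = 124.8 GPa, ρ = 8920 kg/m³
  candidate X: M = 5.03×10⁻³
  candidate U: M = 2.29×10⁻³
  candidate H: M = 1.87×10⁻³
  candidate W: M = 1.72×10⁻³
  candidate L: M = 1.25×10⁻³
  candidate D: M = 1.17×10⁻³
Candidate X has the largest M.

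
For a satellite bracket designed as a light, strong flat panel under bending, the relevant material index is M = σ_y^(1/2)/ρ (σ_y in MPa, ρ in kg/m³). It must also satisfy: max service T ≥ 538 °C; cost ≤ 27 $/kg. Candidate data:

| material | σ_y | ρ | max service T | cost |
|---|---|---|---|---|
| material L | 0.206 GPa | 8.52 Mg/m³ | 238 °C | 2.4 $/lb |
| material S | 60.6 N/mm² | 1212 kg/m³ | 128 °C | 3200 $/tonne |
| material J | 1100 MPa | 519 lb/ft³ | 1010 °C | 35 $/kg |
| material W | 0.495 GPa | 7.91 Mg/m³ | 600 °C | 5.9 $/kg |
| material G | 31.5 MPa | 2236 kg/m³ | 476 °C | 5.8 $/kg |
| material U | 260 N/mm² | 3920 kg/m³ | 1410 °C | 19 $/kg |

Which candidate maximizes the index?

material U

Screen on constraints: max service T ≥ 538 °C; cost ≤ 27 $/kg. Survivors: material W, material U.
In SI units:
  material W: σ_y = 495.0 MPa, ρ = 7910 kg/m³
  material U: σ_y = 260.0 MPa, ρ = 3920 kg/m³
  material U: M = 4.11×10⁻³
  material W: M = 2.81×10⁻³
Material U has the largest M.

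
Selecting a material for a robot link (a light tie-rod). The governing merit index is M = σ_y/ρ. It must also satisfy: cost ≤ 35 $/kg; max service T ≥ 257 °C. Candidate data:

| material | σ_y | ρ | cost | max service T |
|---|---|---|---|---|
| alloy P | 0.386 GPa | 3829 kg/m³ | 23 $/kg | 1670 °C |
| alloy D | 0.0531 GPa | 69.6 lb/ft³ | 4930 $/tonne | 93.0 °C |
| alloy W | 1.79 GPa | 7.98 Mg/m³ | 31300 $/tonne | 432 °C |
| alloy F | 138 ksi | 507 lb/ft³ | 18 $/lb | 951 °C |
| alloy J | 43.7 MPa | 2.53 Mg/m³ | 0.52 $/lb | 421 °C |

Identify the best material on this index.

alloy W

Screen on constraints: cost ≤ 35 $/kg; max service T ≥ 257 °C. Survivors: alloy P, alloy W, alloy J.
In SI units:
  alloy P: σ_y = 386.0 MPa, ρ = 3829 kg/m³
  alloy W: σ_y = 1790 MPa, ρ = 7980 kg/m³
  alloy J: σ_y = 43.70 MPa, ρ = 2530 kg/m³
  alloy W: M = 224 kN·m/kg
  alloy P: M = 101 kN·m/kg
  alloy J: M = 17.3 kN·m/kg
Alloy W ranks first.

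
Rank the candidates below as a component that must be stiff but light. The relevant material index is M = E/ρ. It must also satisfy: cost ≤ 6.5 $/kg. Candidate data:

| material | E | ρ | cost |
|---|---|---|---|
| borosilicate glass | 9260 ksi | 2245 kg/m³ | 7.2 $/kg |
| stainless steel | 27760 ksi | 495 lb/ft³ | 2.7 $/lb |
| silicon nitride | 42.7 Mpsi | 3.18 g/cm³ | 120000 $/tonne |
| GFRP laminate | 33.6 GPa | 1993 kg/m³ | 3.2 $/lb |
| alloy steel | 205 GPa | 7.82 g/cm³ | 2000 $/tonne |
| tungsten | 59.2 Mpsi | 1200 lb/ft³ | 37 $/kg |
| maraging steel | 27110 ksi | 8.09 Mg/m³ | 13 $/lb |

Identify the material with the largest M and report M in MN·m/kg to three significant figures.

Screen on constraints: cost ≤ 6.5 $/kg. Survivors: stainless steel, alloy steel.
In SI units:
  stainless steel: E = 191.4 GPa, ρ = 7929 kg/m³
  alloy steel: E = 205.0 GPa, ρ = 7820 kg/m³
  alloy steel: M = 26.2 MN·m/kg
  stainless steel: M = 24.1 MN·m/kg
Highest index: alloy steel.

alloy steel, M = 26.2 MN·m/kg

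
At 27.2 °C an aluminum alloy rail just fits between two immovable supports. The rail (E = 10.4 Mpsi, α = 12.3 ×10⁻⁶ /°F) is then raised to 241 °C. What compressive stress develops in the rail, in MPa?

339 MPa

E = 10.4 Mpsi = 71.71 GPa.
α = 12.3×10⁻⁶/°F × 9/5 = 22.1×10⁻⁶/K.
ΔT = 213.8 K. Constrained thermal stress σ = E·α·ΔT = 71.71×10³ MPa × 22.1×10⁻⁶ × 213.8 = 339 MPa (compressive).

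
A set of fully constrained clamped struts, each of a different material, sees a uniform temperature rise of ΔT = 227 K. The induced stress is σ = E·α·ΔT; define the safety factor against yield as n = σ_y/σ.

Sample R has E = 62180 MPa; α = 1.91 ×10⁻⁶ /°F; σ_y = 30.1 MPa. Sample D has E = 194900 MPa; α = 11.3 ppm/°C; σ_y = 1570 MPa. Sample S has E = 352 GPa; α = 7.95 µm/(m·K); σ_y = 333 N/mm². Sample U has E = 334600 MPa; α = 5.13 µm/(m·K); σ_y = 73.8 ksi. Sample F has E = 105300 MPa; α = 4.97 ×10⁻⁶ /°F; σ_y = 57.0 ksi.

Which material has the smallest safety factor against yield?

sample S

Converting E to GPa, α to ×10⁻⁶/K, σ_y to MPa, then σ and n for each:
  sample R: E = 62.18, α = 3.44, σ_y = 30.10 → σ = 48.5 MPa, n = 0.620
  sample D: E = 194.9, α = 11.3, σ_y = 1570 → σ = 500 MPa, n = 3.14
  sample S: E = 352.0, α = 7.95, σ_y = 333.0 → σ = 635 MPa, n = 0.524
  sample U: E = 334.6, α = 5.13, σ_y = 508.8 → σ = 390 MPa, n = 1.31
  sample F: E = 105.3, α = 8.95, σ_y = 393.0 → σ = 214 MPa, n = 1.84
Sample S has the lowest safety factor, n = 0.524.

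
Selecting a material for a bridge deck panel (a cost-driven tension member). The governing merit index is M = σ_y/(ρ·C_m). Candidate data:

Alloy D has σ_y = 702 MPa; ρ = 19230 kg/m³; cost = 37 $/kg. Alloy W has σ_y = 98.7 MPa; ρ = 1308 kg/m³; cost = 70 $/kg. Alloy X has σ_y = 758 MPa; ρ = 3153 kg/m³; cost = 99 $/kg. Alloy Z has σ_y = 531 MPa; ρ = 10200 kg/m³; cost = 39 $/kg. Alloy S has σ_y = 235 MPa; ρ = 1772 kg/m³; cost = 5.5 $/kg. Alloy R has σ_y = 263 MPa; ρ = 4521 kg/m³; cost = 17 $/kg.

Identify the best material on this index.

alloy S

Evaluate M for each candidate:
  alloy S: M = 24.1 kN·m per $
  alloy R: M = 3.42 kN·m per $
  alloy X: M = 2.43 kN·m per $
  alloy Z: M = 1.33 kN·m per $
  alloy W: M = 1.08 kN·m per $
  alloy D: M = 0.987 kN·m per $
Highest index: alloy S.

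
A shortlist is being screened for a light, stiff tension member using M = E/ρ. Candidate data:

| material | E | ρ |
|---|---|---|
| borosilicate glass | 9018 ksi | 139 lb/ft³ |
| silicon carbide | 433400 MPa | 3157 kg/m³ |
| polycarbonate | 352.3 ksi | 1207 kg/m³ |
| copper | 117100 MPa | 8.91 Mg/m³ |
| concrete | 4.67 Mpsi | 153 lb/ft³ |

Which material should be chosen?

In SI units:
  borosilicate glass: E = 62.18 GPa, ρ = 2227 kg/m³
  silicon carbide: E = 433.4 GPa, ρ = 3157 kg/m³
  polycarbonate: E = 2.429 GPa, ρ = 1207 kg/m³
  copper: E = 117.1 GPa, ρ = 8910 kg/m³
  concrete: E = 32.20 GPa, ρ = 2451 kg/m³
  silicon carbide: M = 137 MN·m/kg
  borosilicate glass: M = 27.9 MN·m/kg
  copper: M = 13.1 MN·m/kg
  concrete: M = 13.1 MN·m/kg
  polycarbonate: M = 2.01 MN·m/kg
Silicon carbide has the largest M.

silicon carbide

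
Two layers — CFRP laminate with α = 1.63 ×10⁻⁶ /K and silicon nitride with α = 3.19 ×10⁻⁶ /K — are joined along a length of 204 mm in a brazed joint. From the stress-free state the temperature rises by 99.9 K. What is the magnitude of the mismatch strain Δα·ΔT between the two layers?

Δα = |1.63 − 3.19|×10⁻⁶/K = 1.56×10⁻⁶/K.
Mismatch strain = Δα·ΔT = 1.56×10⁻⁶ × 99.9 = 1.56×10⁻⁴.

1.56×10⁻⁴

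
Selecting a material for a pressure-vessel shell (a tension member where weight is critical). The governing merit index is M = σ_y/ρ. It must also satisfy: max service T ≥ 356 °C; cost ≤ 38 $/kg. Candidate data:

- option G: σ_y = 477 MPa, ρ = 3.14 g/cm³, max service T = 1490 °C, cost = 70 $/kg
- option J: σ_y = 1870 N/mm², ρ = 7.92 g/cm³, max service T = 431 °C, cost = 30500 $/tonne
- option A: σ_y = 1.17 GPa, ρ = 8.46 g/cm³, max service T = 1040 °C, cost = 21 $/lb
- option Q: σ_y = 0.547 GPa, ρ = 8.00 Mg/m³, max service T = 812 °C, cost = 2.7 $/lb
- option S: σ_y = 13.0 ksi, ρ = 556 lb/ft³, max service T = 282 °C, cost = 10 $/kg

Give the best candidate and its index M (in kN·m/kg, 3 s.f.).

Screen on constraints: max service T ≥ 356 °C; cost ≤ 38 $/kg. Survivors: option J, option Q.
Normalizing units and computing the index:
  option J: σ_y = 1870 MPa, ρ = 7920 kg/m³
  option Q: σ_y = 547.0 MPa, ρ = 8000 kg/m³
  option J: M = 236 kN·m/kg
  option Q: M = 68.4 kN·m/kg
Highest index: option J.

option J, M = 236 kN·m/kg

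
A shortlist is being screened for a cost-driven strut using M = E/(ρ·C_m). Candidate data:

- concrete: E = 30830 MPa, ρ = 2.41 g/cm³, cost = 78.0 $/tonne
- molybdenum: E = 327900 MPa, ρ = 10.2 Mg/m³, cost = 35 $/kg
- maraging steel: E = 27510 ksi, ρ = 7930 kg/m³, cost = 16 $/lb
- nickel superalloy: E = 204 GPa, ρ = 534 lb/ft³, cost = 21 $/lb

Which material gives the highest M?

concrete

In SI units:
  concrete: E = 30.83 GPa, ρ = 2410 kg/m³, cost = 0.07800 $/kg
  molybdenum: E = 327.9 GPa, ρ = 10200 kg/m³, cost = 35.00 $/kg
  maraging steel: E = 189.7 GPa, ρ = 7930 kg/m³, cost = 35.27 $/kg
  nickel superalloy: E = 204.0 GPa, ρ = 8554 kg/m³, cost = 46.30 $/kg
  concrete: M = 164 MN·m per $
  molybdenum: M = 0.918 MN·m per $
  maraging steel: M = 0.678 MN·m per $
  nickel superalloy: M = 0.515 MN·m per $
Highest index: concrete.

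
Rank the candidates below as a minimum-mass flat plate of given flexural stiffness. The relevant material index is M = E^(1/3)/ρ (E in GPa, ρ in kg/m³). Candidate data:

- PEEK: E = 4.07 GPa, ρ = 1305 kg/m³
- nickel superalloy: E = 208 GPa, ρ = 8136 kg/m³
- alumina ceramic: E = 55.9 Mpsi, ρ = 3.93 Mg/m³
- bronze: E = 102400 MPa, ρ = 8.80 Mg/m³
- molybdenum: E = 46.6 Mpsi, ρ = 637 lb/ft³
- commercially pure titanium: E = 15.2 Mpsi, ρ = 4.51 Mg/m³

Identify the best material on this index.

alumina ceramic

Normalizing units and computing the index:
  PEEK: E = 4.070 GPa, ρ = 1305 kg/m³
  nickel superalloy: E = 208.0 GPa, ρ = 8136 kg/m³
  alumina ceramic: E = 385.4 GPa, ρ = 3930 kg/m³
  bronze: E = 102.4 GPa, ρ = 8800 kg/m³
  molybdenum: E = 321.3 GPa, ρ = 10200 kg/m³
  commercially pure titanium: E = 104.8 GPa, ρ = 4510 kg/m³
  alumina ceramic: M = 1.85×10⁻³
  PEEK: M = 1.22×10⁻³
  commercially pure titanium: M = 1.05×10⁻³
  nickel superalloy: M = 0.728×10⁻³
  molybdenum: M = 0.671×10⁻³
  bronze: M = 0.532×10⁻³
The maximum is for alumina ceramic.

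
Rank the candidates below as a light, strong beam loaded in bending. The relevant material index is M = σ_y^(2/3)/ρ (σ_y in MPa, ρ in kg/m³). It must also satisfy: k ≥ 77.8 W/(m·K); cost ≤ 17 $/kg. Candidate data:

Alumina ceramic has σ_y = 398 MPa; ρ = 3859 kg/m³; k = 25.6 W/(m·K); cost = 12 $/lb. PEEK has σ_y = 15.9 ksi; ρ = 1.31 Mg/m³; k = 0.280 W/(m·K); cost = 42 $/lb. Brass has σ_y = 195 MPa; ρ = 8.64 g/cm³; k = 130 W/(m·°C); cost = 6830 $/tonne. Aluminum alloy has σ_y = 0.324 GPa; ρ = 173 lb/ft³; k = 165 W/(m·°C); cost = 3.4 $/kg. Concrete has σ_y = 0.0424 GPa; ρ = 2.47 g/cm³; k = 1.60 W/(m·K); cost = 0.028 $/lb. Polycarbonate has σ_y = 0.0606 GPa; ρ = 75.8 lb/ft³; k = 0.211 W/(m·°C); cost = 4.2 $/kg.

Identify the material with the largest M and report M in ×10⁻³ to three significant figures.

aluminum alloy, M = 17.0×10⁻³

Screen on constraints: k ≥ 77.8 W/(m·K); cost ≤ 17 $/kg. Survivors: brass, aluminum alloy.
After converting to SI:
  brass: σ_y = 195.0 MPa, ρ = 8640 kg/m³
  aluminum alloy: σ_y = 324.0 MPa, ρ = 2771 kg/m³
  aluminum alloy: M = 17.0×10⁻³
  brass: M = 3.89×10⁻³
The maximum is for aluminum alloy.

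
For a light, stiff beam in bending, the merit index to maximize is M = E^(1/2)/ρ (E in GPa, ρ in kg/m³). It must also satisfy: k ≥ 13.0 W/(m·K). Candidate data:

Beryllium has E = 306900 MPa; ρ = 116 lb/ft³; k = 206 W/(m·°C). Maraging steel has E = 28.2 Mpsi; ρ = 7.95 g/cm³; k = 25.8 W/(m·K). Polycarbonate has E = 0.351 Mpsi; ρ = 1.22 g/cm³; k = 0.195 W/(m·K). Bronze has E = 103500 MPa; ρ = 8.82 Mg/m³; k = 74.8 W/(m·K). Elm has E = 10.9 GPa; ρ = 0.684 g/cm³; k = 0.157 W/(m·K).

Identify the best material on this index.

Screen on constraints: k ≥ 13.0 W/(m·K). Survivors: beryllium, maraging steel, bronze.
Putting every candidate on a common basis:
  beryllium: E = 306.9 GPa, ρ = 1858 kg/m³
  maraging steel: E = 194.4 GPa, ρ = 7950 kg/m³
  bronze: E = 103.5 GPa, ρ = 8820 kg/m³
  beryllium: M = 9.43×10⁻³
  maraging steel: M = 1.75×10⁻³
  bronze: M = 1.15×10⁻³
Beryllium has the largest M.

beryllium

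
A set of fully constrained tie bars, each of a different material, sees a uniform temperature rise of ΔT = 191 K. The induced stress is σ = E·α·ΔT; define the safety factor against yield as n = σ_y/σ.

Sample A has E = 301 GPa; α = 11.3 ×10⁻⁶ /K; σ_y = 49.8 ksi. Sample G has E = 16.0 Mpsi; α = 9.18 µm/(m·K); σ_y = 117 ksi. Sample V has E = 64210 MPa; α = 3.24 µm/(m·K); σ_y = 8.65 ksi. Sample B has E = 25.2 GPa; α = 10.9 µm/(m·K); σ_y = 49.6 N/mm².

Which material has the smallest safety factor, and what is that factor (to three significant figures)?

sample A, n = 0.529

In consistent units (E in GPa, α in ×10⁻⁶/K, σ_y in MPa):
  sample A: E = 301.0, α = 11.3, σ_y = 343.4 → σ = 650 MPa, n = 0.529
  sample G: E = 110.3, α = 9.18, σ_y = 806.7 → σ = 193 MPa, n = 4.17
  sample V: E = 64.21, α = 3.24, σ_y = 59.64 → σ = 39.7 MPa, n = 1.50
  sample B: E = 25.20, α = 10.9, σ_y = 49.60 → σ = 52.5 MPa, n = 0.945
Smallest n: sample A with n = 0.529.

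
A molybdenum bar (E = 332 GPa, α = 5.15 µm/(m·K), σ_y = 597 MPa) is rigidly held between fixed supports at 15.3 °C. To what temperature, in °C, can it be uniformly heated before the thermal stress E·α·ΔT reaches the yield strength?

364 °C

E·α·ΔT = 597.0 MPa ⇒ ΔT = 597.0 / (332.0×10³ × 5.15×10⁻⁶) = 349.2 K.
T = 15.3 + 349.2 = 364.5 °C.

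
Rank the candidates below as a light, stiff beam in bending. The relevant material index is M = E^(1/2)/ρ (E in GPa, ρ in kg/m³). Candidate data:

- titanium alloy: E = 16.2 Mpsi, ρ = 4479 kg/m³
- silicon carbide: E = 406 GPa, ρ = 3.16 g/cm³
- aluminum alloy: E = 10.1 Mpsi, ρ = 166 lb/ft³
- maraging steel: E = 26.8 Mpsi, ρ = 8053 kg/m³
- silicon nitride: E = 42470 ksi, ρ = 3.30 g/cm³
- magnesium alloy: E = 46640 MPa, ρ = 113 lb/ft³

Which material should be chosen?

silicon carbide

Convert each candidate to consistent units, then evaluate M:
  titanium alloy: E = 111.7 GPa, ρ = 4479 kg/m³
  silicon carbide: E = 406.0 GPa, ρ = 3160 kg/m³
  aluminum alloy: E = 69.64 GPa, ρ = 2659 kg/m³
  maraging steel: E = 184.8 GPa, ρ = 8053 kg/m³
  silicon nitride: E = 292.8 GPa, ρ = 3300 kg/m³
  magnesium alloy: E = 46.64 GPa, ρ = 1810 kg/m³
  silicon carbide: M = 6.38×10⁻³
  silicon nitride: M = 5.19×10⁻³
  magnesium alloy: M = 3.77×10⁻³
  aluminum alloy: M = 3.14×10⁻³
  titanium alloy: M = 2.36×10⁻³
  maraging steel: M = 1.69×10⁻³
Silicon carbide has the largest M.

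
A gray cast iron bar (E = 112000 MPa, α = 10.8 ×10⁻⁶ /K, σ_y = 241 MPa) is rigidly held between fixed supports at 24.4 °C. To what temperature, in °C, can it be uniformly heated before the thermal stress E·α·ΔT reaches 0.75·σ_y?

174 °C

E = 112000 MPa = 112.0 GPa.
E·α·ΔT = 180.8 MPa ⇒ ΔT = 180.8 / (112.0×10³ × 10.8×10⁻⁶) = 149.4 K.
T = 24.4 + 149.4 = 173.8 °C.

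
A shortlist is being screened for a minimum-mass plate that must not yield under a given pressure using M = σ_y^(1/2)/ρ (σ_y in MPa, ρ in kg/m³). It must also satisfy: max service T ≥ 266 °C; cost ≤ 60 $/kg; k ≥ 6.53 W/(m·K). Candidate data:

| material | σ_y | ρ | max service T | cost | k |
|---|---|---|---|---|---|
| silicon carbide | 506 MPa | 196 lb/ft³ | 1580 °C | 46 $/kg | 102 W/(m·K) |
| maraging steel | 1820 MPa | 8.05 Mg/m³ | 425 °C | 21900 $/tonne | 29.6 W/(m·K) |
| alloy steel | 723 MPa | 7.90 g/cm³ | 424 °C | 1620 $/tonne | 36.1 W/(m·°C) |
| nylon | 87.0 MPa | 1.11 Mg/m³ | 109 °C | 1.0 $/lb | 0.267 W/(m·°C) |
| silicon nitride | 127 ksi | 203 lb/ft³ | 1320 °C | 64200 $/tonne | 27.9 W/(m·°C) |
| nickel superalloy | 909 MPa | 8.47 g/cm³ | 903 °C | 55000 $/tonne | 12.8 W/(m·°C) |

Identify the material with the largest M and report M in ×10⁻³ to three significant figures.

Screen on constraints: max service T ≥ 266 °C; cost ≤ 60 $/kg; k ≥ 6.53 W/(m·K). Survivors: silicon carbide, maraging steel, alloy steel, nickel superalloy.
After converting to SI:
  silicon carbide: σ_y = 506.0 MPa, ρ = 3140 kg/m³
  maraging steel: σ_y = 1820 MPa, ρ = 8050 kg/m³
  alloy steel: σ_y = 723.0 MPa, ρ = 7900 kg/m³
  nickel superalloy: σ_y = 909.0 MPa, ρ = 8470 kg/m³
  silicon carbide: M = 7.16×10⁻³
  maraging steel: M = 5.30×10⁻³
  nickel superalloy: M = 3.56×10⁻³
  alloy steel: M = 3.40×10⁻³
Silicon carbide ranks first.

silicon carbide, M = 7.16×10⁻³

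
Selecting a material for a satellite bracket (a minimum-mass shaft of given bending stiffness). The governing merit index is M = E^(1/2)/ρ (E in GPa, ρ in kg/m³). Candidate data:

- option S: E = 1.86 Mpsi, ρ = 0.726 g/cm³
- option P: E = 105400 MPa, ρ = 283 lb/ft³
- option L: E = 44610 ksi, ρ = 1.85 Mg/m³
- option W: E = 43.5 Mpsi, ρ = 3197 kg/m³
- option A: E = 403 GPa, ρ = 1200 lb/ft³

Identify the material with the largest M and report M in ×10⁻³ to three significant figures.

Convert each candidate to consistent units, then evaluate M:
  option S: E = 12.82 GPa, ρ = 726.0 kg/m³
  option P: E = 105.4 GPa, ρ = 4533 kg/m³
  option L: E = 307.6 GPa, ρ = 1850 kg/m³
  option W: E = 299.9 GPa, ρ = 3197 kg/m³
  option A: E = 403.0 GPa, ρ = 19220 kg/m³
  option L: M = 9.48×10⁻³
  option W: M = 5.42×10⁻³
  option S: M = 4.93×10⁻³
  option P: M = 2.26×10⁻³
  option A: M = 1.04×10⁻³
The maximum is for option L.

option L, M = 9.48×10⁻³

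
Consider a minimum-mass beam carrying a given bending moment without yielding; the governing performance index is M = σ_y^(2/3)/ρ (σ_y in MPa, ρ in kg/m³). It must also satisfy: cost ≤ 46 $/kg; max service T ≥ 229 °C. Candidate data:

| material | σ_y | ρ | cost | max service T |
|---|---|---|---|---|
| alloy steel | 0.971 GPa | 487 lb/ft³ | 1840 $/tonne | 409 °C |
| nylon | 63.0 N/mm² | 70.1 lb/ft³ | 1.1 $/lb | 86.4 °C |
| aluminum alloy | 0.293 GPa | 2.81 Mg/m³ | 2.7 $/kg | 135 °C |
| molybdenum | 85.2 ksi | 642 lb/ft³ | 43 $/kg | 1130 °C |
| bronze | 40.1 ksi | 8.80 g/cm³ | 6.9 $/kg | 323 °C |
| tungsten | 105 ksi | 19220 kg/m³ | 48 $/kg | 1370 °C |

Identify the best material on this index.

Screen on constraints: cost ≤ 46 $/kg; max service T ≥ 229 °C. Survivors: alloy steel, molybdenum, bronze.
Convert each candidate to consistent units, then evaluate M:
  alloy steel: σ_y = 971.0 MPa, ρ = 7801 kg/m³
  molybdenum: σ_y = 587.4 MPa, ρ = 10280 kg/m³
  bronze: σ_y = 276.5 MPa, ρ = 8800 kg/m³
  alloy steel: M = 12.6×10⁻³
  molybdenum: M = 6.82×10⁻³
  bronze: M = 4.82×10⁻³
Highest index: alloy steel.

alloy steel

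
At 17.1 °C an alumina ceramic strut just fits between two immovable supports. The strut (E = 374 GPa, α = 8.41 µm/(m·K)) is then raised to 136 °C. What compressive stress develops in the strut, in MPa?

374 MPa

ΔT = 118.9 K. Constrained thermal stress σ = E·α·ΔT = 374.0×10³ MPa × 8.41×10⁻⁶ × 118.9 = 374 MPa (compressive).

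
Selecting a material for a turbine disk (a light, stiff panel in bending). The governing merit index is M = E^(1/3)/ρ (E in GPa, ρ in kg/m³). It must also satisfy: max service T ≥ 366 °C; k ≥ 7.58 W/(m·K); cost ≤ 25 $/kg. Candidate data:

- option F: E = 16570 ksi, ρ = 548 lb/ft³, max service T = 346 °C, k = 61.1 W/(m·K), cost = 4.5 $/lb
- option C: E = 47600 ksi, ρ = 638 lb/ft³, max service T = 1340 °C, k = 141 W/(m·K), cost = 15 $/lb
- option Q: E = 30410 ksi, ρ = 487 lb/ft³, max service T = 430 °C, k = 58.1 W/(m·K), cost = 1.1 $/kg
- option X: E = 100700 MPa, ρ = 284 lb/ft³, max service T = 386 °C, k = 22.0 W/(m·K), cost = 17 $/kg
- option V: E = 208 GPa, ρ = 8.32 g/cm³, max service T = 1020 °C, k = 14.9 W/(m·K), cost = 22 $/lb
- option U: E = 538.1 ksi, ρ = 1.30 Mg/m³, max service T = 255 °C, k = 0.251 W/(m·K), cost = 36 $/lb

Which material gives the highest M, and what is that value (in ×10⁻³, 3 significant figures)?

Screen on constraints: max service T ≥ 366 °C; k ≥ 7.58 W/(m·K); cost ≤ 25 $/kg. Survivors: option Q, option X.
Putting every candidate on a common basis:
  option Q: E = 209.7 GPa, ρ = 7801 kg/m³
  option X: E = 100.7 GPa, ρ = 4549 kg/m³
  option X: M = 1.02×10⁻³
  option Q: M = 0.762×10⁻³
The maximum is for option X.

option X, M = 1.02×10⁻³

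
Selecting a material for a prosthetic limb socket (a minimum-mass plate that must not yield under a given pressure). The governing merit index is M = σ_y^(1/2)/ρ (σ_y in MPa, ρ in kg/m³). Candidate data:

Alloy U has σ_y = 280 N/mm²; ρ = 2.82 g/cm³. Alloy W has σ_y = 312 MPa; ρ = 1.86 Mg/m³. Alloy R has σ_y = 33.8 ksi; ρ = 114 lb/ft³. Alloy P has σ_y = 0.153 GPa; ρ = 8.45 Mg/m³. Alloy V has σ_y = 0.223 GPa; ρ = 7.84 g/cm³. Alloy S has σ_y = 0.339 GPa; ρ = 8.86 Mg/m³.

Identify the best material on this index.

alloy W

Normalizing units and computing the index:
  alloy U: σ_y = 280.0 MPa, ρ = 2820 kg/m³
  alloy W: σ_y = 312.0 MPa, ρ = 1860 kg/m³
  alloy R: σ_y = 233.0 MPa, ρ = 1826 kg/m³
  alloy P: σ_y = 153.0 MPa, ρ = 8450 kg/m³
  alloy V: σ_y = 223.0 MPa, ρ = 7840 kg/m³
  alloy S: σ_y = 339.0 MPa, ρ = 8860 kg/m³
  alloy W: M = 9.50×10⁻³
  alloy R: M = 8.36×10⁻³
  alloy U: M = 5.93×10⁻³
  alloy S: M = 2.08×10⁻³
  alloy V: M = 1.90×10⁻³
  alloy P: M = 1.46×10⁻³
Alloy W has the largest M.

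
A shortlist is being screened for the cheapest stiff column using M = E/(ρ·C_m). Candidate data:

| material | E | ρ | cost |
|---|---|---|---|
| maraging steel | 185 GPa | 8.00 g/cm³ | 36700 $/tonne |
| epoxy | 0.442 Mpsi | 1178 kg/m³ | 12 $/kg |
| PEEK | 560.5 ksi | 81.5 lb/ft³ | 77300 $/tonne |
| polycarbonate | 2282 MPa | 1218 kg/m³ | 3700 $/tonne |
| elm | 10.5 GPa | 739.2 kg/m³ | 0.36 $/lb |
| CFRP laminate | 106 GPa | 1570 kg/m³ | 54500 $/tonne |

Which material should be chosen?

elm

In SI units:
  maraging steel: E = 185.0 GPa, ρ = 8000 kg/m³, cost = 36.70 $/kg
  epoxy: E = 3.047 GPa, ρ = 1178 kg/m³, cost = 12.00 $/kg
  PEEK: E = 3.865 GPa, ρ = 1306 kg/m³, cost = 77.30 $/kg
  polycarbonate: E = 2.282 GPa, ρ = 1218 kg/m³, cost = 3.700 $/kg
  elm: E = 10.50 GPa, ρ = 739.2 kg/m³, cost = 0.7937 $/kg
  CFRP laminate: E = 106.0 GPa, ρ = 1570 kg/m³, cost = 54.50 $/kg
  elm: M = 17.9 MN·m per $
  CFRP laminate: M = 1.24 MN·m per $
  maraging steel: M = 0.630 MN·m per $
  polycarbonate: M = 0.506 MN·m per $
  epoxy: M = 0.216 MN·m per $
  PEEK: M = 0.0383 MN·m per $
The maximum is for elm.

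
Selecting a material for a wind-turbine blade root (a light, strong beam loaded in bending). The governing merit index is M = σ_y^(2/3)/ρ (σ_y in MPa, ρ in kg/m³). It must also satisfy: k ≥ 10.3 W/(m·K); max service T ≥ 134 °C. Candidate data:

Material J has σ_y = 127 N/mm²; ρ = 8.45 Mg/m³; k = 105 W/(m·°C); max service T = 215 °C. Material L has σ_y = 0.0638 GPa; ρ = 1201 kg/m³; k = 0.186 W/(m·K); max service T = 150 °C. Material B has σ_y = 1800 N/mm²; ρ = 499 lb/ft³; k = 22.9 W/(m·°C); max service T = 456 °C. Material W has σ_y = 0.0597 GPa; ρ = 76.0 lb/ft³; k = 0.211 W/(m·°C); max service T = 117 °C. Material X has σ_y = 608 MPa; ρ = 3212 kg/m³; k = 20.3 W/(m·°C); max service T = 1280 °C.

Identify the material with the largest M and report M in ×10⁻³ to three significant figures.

Screen on constraints: k ≥ 10.3 W/(m·K); max service T ≥ 134 °C. Survivors: material J, material B, material X.
Convert each candidate to consistent units, then evaluate M:
  material J: σ_y = 127.0 MPa, ρ = 8450 kg/m³
  material B: σ_y = 1800 MPa, ρ = 7993 kg/m³
  material X: σ_y = 608.0 MPa, ρ = 3212 kg/m³
  material X: M = 22.3×10⁻³
  material B: M = 18.5×10⁻³
  material J: M = 2.99×10⁻³
Material X ranks first.

material X, M = 22.3×10⁻³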